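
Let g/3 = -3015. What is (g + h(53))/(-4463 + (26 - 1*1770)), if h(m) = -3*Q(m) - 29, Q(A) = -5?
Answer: 9059/6207 ≈ 1.4595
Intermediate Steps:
g = -9045 (g = 3*(-3015) = -9045)
h(m) = -14 (h(m) = -3*(-5) - 29 = 15 - 29 = -14)
(g + h(53))/(-4463 + (26 - 1*1770)) = (-9045 - 14)/(-4463 + (26 - 1*1770)) = -9059/(-4463 + (26 - 1770)) = -9059/(-4463 - 1744) = -9059/(-6207) = -9059*(-1/6207) = 9059/6207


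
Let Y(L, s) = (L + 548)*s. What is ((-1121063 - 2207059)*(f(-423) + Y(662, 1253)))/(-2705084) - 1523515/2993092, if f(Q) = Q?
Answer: 3774630550239724777/2024141319932 ≈ 1.8648e+6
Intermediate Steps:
Y(L, s) = s*(548 + L) (Y(L, s) = (548 + L)*s = s*(548 + L))
((-1121063 - 2207059)*(f(-423) + Y(662, 1253)))/(-2705084) - 1523515/2993092 = ((-1121063 - 2207059)*(-423 + 1253*(548 + 662)))/(-2705084) - 1523515/2993092 = -3328122*(-423 + 1253*1210)*(-1/2705084) - 1523515*1/2993092 = -3328122*(-423 + 1516130)*(-1/2705084) - 1523515/2993092 = -3328122*1515707*(-1/2705084) - 1523515/2993092 = -5044457812254*(-1/2705084) - 1523515/2993092 = 2522228906127/1352542 - 1523515/2993092 = 3774630550239724777/2024141319932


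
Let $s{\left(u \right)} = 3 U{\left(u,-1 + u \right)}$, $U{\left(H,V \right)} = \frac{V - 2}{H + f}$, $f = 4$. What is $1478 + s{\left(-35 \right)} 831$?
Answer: $\frac{140552}{31} \approx 4533.9$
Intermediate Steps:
$U{\left(H,V \right)} = \frac{-2 + V}{4 + H}$ ($U{\left(H,V \right)} = \frac{V - 2}{H + 4} = \frac{-2 + V}{4 + H}$)
$s{\left(u \right)} = \frac{3 \left(-3 + u\right)}{4 + u}$ ($s{\left(u \right)} = 3 \frac{-2 + \left(-1 + u\right)}{4 + u} = 3 \frac{-3 + u}{4 + u} = \frac{3 \left(-3 + u\right)}{4 + u}$)
$1478 + s{\left(-35 \right)} 831 = 1478 + \frac{3 \left(-3 - 35\right)}{4 - 35} \cdot 831 = 1478 + 3 \frac{1}{-31} \left(-38\right) 831 = 1478 + 3 \left(- \frac{1}{31}\right) \left(-38\right) 831 = 1478 + \frac{114}{31} \cdot 831 = 1478 + \frac{94734}{31} = \frac{140552}{31}$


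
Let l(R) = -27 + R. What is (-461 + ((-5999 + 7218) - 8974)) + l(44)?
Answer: -8199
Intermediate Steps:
(-461 + ((-5999 + 7218) - 8974)) + l(44) = (-461 + ((-5999 + 7218) - 8974)) + (-27 + 44) = (-461 + (1219 - 8974)) + 17 = (-461 - 7755) + 17 = -8216 + 17 = -8199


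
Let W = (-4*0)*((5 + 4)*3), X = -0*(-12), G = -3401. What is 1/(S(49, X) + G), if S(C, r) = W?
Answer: -1/3401 ≈ -0.00029403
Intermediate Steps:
X = 0 (X = -1*0 = 0)
W = 0 (W = 0*(9*3) = 0*27 = 0)
S(C, r) = 0
1/(S(49, X) + G) = 1/(0 - 3401) = 1/(-3401) = -1/3401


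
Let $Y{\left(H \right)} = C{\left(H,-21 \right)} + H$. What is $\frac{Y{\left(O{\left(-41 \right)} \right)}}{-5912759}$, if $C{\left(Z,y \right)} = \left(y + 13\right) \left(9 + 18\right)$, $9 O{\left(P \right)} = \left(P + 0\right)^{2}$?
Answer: $\frac{263}{53214831} \approx 4.9422 \cdot 10^{-6}$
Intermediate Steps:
$O{\left(P \right)} = \frac{P^{2}}{9}$ ($O{\left(P \right)} = \frac{\left(P + 0\right)^{2}}{9} = \frac{P^{2}}{9}$)
$C{\left(Z,y \right)} = 351 + 27 y$ ($C{\left(Z,y \right)} = \left(13 + y\right) 27 = 351 + 27 y$)
$Y{\left(H \right)} = -216 + H$ ($Y{\left(H \right)} = \left(351 + 27 \left(-21\right)\right) + H = \left(351 - 567\right) + H = -216 + H$)
$\frac{Y{\left(O{\left(-41 \right)} \right)}}{-5912759} = \frac{-216 + \frac{\left(-41\right)^{2}}{9}}{-5912759} = \left(-216 + \frac{1}{9} \cdot 1681\right) \left(- \frac{1}{5912759}\right) = \left(-216 + \frac{1681}{9}\right) \left(- \frac{1}{5912759}\right) = \left(- \frac{263}{9}\right) \left(- \frac{1}{5912759}\right) = \frac{263}{53214831}$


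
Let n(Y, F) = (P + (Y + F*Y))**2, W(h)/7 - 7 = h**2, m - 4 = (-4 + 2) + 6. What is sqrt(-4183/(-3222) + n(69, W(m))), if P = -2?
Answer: sqrt(1361804840467114)/1074 ≈ 34360.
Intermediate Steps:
m = 8 (m = 4 + ((-4 + 2) + 6) = 4 + (-2 + 6) = 4 + 4 = 8)
W(h) = 49 + 7*h**2
n(Y, F) = (-2 + Y + F*Y)**2 (n(Y, F) = (-2 + (Y + F*Y))**2 = (-2 + Y + F*Y)**2)
sqrt(-4183/(-3222) + n(69, W(m))) = sqrt(-4183/(-3222) + (-2 + 69 + (49 + 7*8**2)*69)**2) = sqrt(-4183*(-1/3222) + (-2 + 69 + (49 + 7*64)*69)**2) = sqrt(4183/3222 + (-2 + 69 + (49 + 448)*69)**2) = sqrt(4183/3222 + (-2 + 69 + 497*69)**2) = sqrt(4183/3222 + (-2 + 69 + 34293)**2) = sqrt(4183/3222 + 34360**2) = sqrt(4183/3222 + 1180609600) = sqrt(3803924135383/3222) = sqrt(1361804840467114)/1074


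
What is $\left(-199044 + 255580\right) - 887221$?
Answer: $-830685$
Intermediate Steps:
$\left(-199044 + 255580\right) - 887221 = 56536 - 887221 = -830685$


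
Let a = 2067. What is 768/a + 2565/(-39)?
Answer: -45059/689 ≈ -65.398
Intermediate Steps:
768/a + 2565/(-39) = 768/2067 + 2565/(-39) = 768*(1/2067) + 2565*(-1/39) = 256/689 - 855/13 = -45059/689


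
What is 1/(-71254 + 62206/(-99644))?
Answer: -49822/3550047891 ≈ -1.4034e-5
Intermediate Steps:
1/(-71254 + 62206/(-99644)) = 1/(-71254 + 62206*(-1/99644)) = 1/(-71254 - 31103/49822) = 1/(-3550047891/49822) = -49822/3550047891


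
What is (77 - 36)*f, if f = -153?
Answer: -6273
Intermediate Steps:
(77 - 36)*f = (77 - 36)*(-153) = 41*(-153) = -6273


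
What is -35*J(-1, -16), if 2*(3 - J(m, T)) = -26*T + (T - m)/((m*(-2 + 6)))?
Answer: 57925/8 ≈ 7240.6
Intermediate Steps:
J(m, T) = 3 + 13*T - (T - m)/(8*m) (J(m, T) = 3 - (-26*T + (T - m)/((m*(-2 + 6))))/2 = 3 - (-26*T + (T - m)/((m*4)))/2 = 3 - (-26*T + (T - m)/((4*m)))/2 = 3 - (-26*T + (T - m)*(1/(4*m)))/2 = 3 - (-26*T + (T - m)/(4*m))/2 = 3 + (13*T - (T - m)/(8*m)) = 3 + 13*T - (T - m)/(8*m))
-35*J(-1, -16) = -35*(-1*(-16) - (25 + 104*(-16)))/(8*(-1)) = -35*(-1)*(16 - (25 - 1664))/8 = -35*(-1)*(16 - 1*(-1639))/8 = -35*(-1)*(16 + 1639)/8 = -35*(-1)*1655/8 = -35*(-1655/8) = 57925/8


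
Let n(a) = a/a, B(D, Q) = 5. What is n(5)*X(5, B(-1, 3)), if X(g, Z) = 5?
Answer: 5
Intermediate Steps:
n(a) = 1
n(5)*X(5, B(-1, 3)) = 1*5 = 5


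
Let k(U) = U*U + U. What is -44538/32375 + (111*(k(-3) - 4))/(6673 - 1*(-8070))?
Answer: -649436484/477304625 ≈ -1.3606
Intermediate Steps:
k(U) = U + U**2 (k(U) = U**2 + U = U + U**2)
-44538/32375 + (111*(k(-3) - 4))/(6673 - 1*(-8070)) = -44538/32375 + (111*(-3*(1 - 3) - 4))/(6673 - 1*(-8070)) = -44538*1/32375 + (111*(-3*(-2) - 4))/(6673 + 8070) = -44538/32375 + (111*(6 - 4))/14743 = -44538/32375 + (111*2)*(1/14743) = -44538/32375 + 222*(1/14743) = -44538/32375 + 222/14743 = -649436484/477304625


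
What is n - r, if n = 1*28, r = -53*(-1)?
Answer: -25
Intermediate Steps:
r = 53
n = 28
n - r = 28 - 1*53 = 28 - 53 = -25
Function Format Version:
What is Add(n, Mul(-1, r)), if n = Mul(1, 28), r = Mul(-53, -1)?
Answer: -25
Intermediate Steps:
r = 53
n = 28
Add(n, Mul(-1, r)) = Add(28, Mul(-1, 53)) = Add(28, -53) = -25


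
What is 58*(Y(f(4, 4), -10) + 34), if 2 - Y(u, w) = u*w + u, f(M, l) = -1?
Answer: 1566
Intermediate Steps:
Y(u, w) = 2 - u - u*w (Y(u, w) = 2 - (u*w + u) = 2 - (u + u*w) = 2 + (-u - u*w) = 2 - u - u*w)
58*(Y(f(4, 4), -10) + 34) = 58*((2 - 1*(-1) - 1*(-1)*(-10)) + 34) = 58*((2 + 1 - 10) + 34) = 58*(-7 + 34) = 58*27 = 1566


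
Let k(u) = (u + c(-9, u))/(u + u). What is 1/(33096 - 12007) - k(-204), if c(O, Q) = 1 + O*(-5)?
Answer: -1665827/4302156 ≈ -0.38721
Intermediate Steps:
c(O, Q) = 1 - 5*O
k(u) = (46 + u)/(2*u) (k(u) = (u + (1 - 5*(-9)))/(u + u) = (u + (1 + 45))/((2*u)) = (u + 46)*(1/(2*u)) = (46 + u)*(1/(2*u)) = (46 + u)/(2*u))
1/(33096 - 12007) - k(-204) = 1/(33096 - 12007) - (46 - 204)/(2*(-204)) = 1/21089 - (-1)*(-158)/(2*204) = 1/21089 - 1*79/204 = 1/21089 - 79/204 = -1665827/4302156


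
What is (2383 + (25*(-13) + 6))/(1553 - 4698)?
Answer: -2064/3145 ≈ -0.65628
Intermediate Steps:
(2383 + (25*(-13) + 6))/(1553 - 4698) = (2383 + (-325 + 6))/(-3145) = (2383 - 319)*(-1/3145) = 2064*(-1/3145) = -2064/3145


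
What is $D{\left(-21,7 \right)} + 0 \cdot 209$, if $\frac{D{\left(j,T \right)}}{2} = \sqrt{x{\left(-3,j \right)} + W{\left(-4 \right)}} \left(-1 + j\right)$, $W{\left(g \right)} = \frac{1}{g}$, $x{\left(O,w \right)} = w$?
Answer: $- 22 i \sqrt{85} \approx - 202.83 i$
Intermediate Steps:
$D{\left(j,T \right)} = 2 \sqrt{- \frac{1}{4} + j} \left(-1 + j\right)$ ($D{\left(j,T \right)} = 2 \sqrt{j + \frac{1}{-4}} \left(-1 + j\right) = 2 \sqrt{j - \frac{1}{4}} \left(-1 + j\right) = 2 \sqrt{- \frac{1}{4} + j} \left(-1 + j\right)$)
$D{\left(-21,7 \right)} + 0 \cdot 209 = \sqrt{-1 + 4 \left(-21\right)} \left(-1 - 21\right) + 0 \cdot 209 = \sqrt{-1 - 84} \left(-22\right) + 0 = \sqrt{-85} \left(-22\right) + 0 = i \sqrt{85} \left(-22\right) + 0 = - 22 i \sqrt{85} + 0 = - 22 i \sqrt{85}$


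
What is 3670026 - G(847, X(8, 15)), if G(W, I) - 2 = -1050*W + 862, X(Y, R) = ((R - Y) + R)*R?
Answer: 4558512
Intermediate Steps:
X(Y, R) = R*(-Y + 2*R) (X(Y, R) = (-Y + 2*R)*R = R*(-Y + 2*R))
G(W, I) = 864 - 1050*W (G(W, I) = 2 + (-1050*W + 862) = 2 + (862 - 1050*W) = 864 - 1050*W)
3670026 - G(847, X(8, 15)) = 3670026 - (864 - 1050*847) = 3670026 - (864 - 889350) = 3670026 - 1*(-888486) = 3670026 + 888486 = 4558512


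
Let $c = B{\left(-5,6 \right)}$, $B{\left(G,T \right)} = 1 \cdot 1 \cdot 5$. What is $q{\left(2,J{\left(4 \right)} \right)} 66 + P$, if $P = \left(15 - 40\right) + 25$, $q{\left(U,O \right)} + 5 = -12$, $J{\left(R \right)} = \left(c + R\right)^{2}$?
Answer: $-1122$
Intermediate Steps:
$B{\left(G,T \right)} = 5$ ($B{\left(G,T \right)} = 1 \cdot 5 = 5$)
$c = 5$
$J{\left(R \right)} = \left(5 + R\right)^{2}$
$q{\left(U,O \right)} = -17$ ($q{\left(U,O \right)} = -5 - 12 = -17$)
$P = 0$ ($P = -25 + 25 = 0$)
$q{\left(2,J{\left(4 \right)} \right)} 66 + P = \left(-17\right) 66 + 0 = -1122 + 0 = -1122$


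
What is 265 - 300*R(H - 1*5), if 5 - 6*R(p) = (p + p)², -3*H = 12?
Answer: 16215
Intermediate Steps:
H = -4 (H = -⅓*12 = -4)
R(p) = ⅚ - 2*p²/3 (R(p) = ⅚ - (p + p)²/6 = ⅚ - 4*p²/6 = ⅚ - 2*p²/3)
265 - 300*R(H - 1*5) = 265 - 300*(⅚ - 2*(-4 - 1*5)²/3) = 265 - 300*(⅚ - 2*(-4 - 5)²/3) = 265 - 300*(⅚ - ⅔*(-9)²) = 265 - 300*(⅚ - ⅔*81) = 265 - 300*(⅚ - 54) = 265 - 300*(-319/6) = 265 + 15950 = 16215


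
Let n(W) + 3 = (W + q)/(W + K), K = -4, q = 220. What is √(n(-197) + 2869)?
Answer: √115784643/201 ≈ 53.534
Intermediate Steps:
n(W) = -3 + (220 + W)/(-4 + W) (n(W) = -3 + (W + 220)/(W - 4) = -3 + (220 + W)/(-4 + W))
√(n(-197) + 2869) = √(2*(116 - 1*(-197))/(-4 - 197) + 2869) = √(2*(116 + 197)/(-201) + 2869) = √(2*(-1/201)*313 + 2869) = √(-626/201 + 2869) = √(576043/201) = √115784643/201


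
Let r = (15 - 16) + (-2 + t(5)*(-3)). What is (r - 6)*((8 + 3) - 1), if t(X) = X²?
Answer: -840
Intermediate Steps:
r = -78 (r = (15 - 16) + (-2 + 5²*(-3)) = -1 + (-2 + 25*(-3)) = -1 + (-2 - 75) = -1 - 77 = -78)
(r - 6)*((8 + 3) - 1) = (-78 - 6)*((8 + 3) - 1) = -84*(11 - 1) = -84*10 = -840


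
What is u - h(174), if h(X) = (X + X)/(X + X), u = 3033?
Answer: 3032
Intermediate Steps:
h(X) = 1 (h(X) = (2*X)/((2*X)) = (2*X)*(1/(2*X)) = 1)
u - h(174) = 3033 - 1*1 = 3033 - 1 = 3032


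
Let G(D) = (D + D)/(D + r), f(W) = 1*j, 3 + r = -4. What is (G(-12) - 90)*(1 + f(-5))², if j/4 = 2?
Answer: -136566/19 ≈ -7187.7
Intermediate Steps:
r = -7 (r = -3 - 4 = -7)
j = 8 (j = 4*2 = 8)
f(W) = 8 (f(W) = 1*8 = 8)
G(D) = 2*D/(-7 + D) (G(D) = (D + D)/(D - 7) = (2*D)/(-7 + D) = 2*D/(-7 + D))
(G(-12) - 90)*(1 + f(-5))² = (2*(-12)/(-7 - 12) - 90)*(1 + 8)² = (2*(-12)/(-19) - 90)*9² = (2*(-12)*(-1/19) - 90)*81 = (24/19 - 90)*81 = -1686/19*81 = -136566/19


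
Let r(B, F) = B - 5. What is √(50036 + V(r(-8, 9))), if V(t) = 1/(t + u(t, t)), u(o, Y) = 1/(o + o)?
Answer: √5750178342/339 ≈ 223.69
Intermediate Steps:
u(o, Y) = 1/(2*o)
r(B, F) = -5 + B
V(t) = 1/(t + 1/(2*t))
√(50036 + V(r(-8, 9))) = √(50036 + 2*(-5 - 8)/(1 + 2*(-5 - 8)²)) = √(50036 + 2*(-13)/(1 + 2*(-13)²)) = √(50036 + 2*(-13)/(1 + 2*169)) = √(50036 + 2*(-13)/(1 + 338)) = √(50036 + 2*(-13)/339) = √(50036 + 2*(-13)*(1/339)) = √(50036 - 26/339) = √(16962178/339) = √5750178342/339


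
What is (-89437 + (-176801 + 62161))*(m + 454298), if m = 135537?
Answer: -120371757295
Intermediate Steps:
(-89437 + (-176801 + 62161))*(m + 454298) = (-89437 + (-176801 + 62161))*(135537 + 454298) = (-89437 - 114640)*589835 = -204077*589835 = -120371757295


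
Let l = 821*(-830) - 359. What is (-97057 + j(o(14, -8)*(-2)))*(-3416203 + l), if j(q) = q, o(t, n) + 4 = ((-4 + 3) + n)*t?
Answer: 396673331624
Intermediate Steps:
l = -681789 (l = -681430 - 359 = -681789)
o(t, n) = -4 + t*(-1 + n) (o(t, n) = -4 + ((-4 + 3) + n)*t = -4 + (-1 + n)*t = -4 + t*(-1 + n))
(-97057 + j(o(14, -8)*(-2)))*(-3416203 + l) = (-97057 + (-4 - 1*14 - 8*14)*(-2))*(-3416203 - 681789) = (-97057 + (-4 - 14 - 112)*(-2))*(-4097992) = (-97057 - 130*(-2))*(-4097992) = (-97057 + 260)*(-4097992) = -96797*(-4097992) = 396673331624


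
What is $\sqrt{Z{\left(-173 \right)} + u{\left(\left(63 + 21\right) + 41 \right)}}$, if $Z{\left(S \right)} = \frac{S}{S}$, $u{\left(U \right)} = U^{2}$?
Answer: $\sqrt{15626} \approx 125.0$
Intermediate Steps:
$Z{\left(S \right)} = 1$
$\sqrt{Z{\left(-173 \right)} + u{\left(\left(63 + 21\right) + 41 \right)}} = \sqrt{1 + \left(\left(63 + 21\right) + 41\right)^{2}} = \sqrt{1 + \left(84 + 41\right)^{2}} = \sqrt{1 + 125^{2}} = \sqrt{1 + 15625} = \sqrt{15626}$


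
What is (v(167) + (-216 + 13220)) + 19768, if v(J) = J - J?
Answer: 32772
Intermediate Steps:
v(J) = 0
(v(167) + (-216 + 13220)) + 19768 = (0 + (-216 + 13220)) + 19768 = (0 + 13004) + 19768 = 13004 + 19768 = 32772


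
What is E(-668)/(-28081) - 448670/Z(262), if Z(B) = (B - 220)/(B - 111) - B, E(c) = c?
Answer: 190249084213/110976112 ≈ 1714.3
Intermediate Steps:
Z(B) = -B + (-220 + B)/(-111 + B) (Z(B) = (-220 + B)/(-111 + B) - B = -B + (-220 + B)/(-111 + B))
E(-668)/(-28081) - 448670/Z(262) = -668/(-28081) - 448670*(-111 + 262)/(-220 - 1*262² + 112*262) = -668*(-1/28081) - 448670*151/(-220 - 1*68644 + 29344) = 668/28081 - 448670*151/(-220 - 68644 + 29344) = 668/28081 - 448670/((1/151)*(-39520)) = 668/28081 - 448670/(-39520/151) = 668/28081 - 448670*(-151/39520) = 668/28081 + 6774917/3952 = 190249084213/110976112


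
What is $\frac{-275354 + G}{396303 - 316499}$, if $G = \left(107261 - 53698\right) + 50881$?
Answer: $- \frac{85455}{39902} \approx -2.1416$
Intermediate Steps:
$G = 104444$ ($G = 53563 + 50881 = 104444$)
$\frac{-275354 + G}{396303 - 316499} = \frac{-275354 + 104444}{396303 - 316499} = - \frac{170910}{79804} = \left(-170910\right) \frac{1}{79804} = - \frac{85455}{39902}$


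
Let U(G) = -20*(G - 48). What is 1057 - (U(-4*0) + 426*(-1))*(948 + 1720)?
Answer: -1423655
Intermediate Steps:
U(G) = 960 - 20*G (U(G) = -20*(-48 + G) = 960 - 20*G)
1057 - (U(-4*0) + 426*(-1))*(948 + 1720) = 1057 - ((960 - (-80)*0) + 426*(-1))*(948 + 1720) = 1057 - ((960 - 20*0) - 426)*2668 = 1057 - ((960 + 0) - 426)*2668 = 1057 - (960 - 426)*2668 = 1057 - 534*2668 = 1057 - 1*1424712 = 1057 - 1424712 = -1423655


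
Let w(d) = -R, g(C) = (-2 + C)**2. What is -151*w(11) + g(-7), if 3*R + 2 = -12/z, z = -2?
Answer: 847/3 ≈ 282.33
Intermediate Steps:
R = 4/3 (R = -2/3 + (-12/(-2))/3 = -2/3 + (-12*(-1/2))/3 = -2/3 + (1/3)*6 = -2/3 + 2 = 4/3 ≈ 1.3333)
w(d) = -4/3 (w(d) = -1*4/3 = -4/3)
-151*w(11) + g(-7) = -151*(-4/3) + (-2 - 7)**2 = 604/3 + (-9)**2 = 604/3 + 81 = 847/3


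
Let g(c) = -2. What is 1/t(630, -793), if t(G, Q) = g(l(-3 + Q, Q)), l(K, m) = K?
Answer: -½ ≈ -0.50000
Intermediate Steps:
t(G, Q) = -2
1/t(630, -793) = 1/(-2) = -½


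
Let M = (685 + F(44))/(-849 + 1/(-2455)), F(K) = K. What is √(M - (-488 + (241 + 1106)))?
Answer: I*√933868801435966/1042148 ≈ 29.323*I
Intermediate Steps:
M = -1789695/2084296 (M = (685 + 44)/(-849 + 1/(-2455)) = 729/(-849 - 1/2455) = 729/(-2084296/2455) = 729*(-2455/2084296) = -1789695/2084296 ≈ -0.85866)
√(M - (-488 + (241 + 1106))) = √(-1789695/2084296 - (-488 + (241 + 1106))) = √(-1789695/2084296 - (-488 + 1347)) = √(-1789695/2084296 - 1*859) = √(-1789695/2084296 - 859) = √(-1792199959/2084296) = I*√933868801435966/1042148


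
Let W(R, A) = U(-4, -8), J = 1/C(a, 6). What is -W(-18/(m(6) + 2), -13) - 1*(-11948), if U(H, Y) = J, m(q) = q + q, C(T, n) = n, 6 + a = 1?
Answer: 71687/6 ≈ 11948.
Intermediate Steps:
a = -5 (a = -6 + 1 = -5)
m(q) = 2*q
J = ⅙ (J = 1/6 = ⅙ ≈ 0.16667)
U(H, Y) = ⅙
W(R, A) = ⅙
-W(-18/(m(6) + 2), -13) - 1*(-11948) = -1*⅙ - 1*(-11948) = -⅙ + 11948 = 71687/6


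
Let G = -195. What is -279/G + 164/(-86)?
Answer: -1331/2795 ≈ -0.47621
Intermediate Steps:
-279/G + 164/(-86) = -279/(-195) + 164/(-86) = -279*(-1/195) + 164*(-1/86) = 93/65 - 82/43 = -1331/2795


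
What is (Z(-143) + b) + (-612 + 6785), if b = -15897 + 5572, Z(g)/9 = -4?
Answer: -4188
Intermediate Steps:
Z(g) = -36 (Z(g) = 9*(-4) = -36)
b = -10325
(Z(-143) + b) + (-612 + 6785) = (-36 - 10325) + (-612 + 6785) = -10361 + 6173 = -4188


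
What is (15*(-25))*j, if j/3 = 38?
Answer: -42750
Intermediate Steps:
j = 114 (j = 3*38 = 114)
(15*(-25))*j = (15*(-25))*114 = -375*114 = -42750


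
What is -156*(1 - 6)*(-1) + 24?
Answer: -756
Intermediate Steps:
-156*(1 - 6)*(-1) + 24 = -(-780)*(-1) + 24 = -156*5 + 24 = -780 + 24 = -756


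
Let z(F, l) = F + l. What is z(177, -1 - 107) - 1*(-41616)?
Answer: 41685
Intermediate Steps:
z(177, -1 - 107) - 1*(-41616) = (177 + (-1 - 107)) - 1*(-41616) = (177 - 108) + 41616 = 69 + 41616 = 41685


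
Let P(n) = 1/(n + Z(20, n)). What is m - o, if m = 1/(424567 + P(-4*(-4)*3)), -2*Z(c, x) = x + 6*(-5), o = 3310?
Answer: -54807357301/16558114 ≈ -3310.0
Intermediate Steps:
Z(c, x) = 15 - x/2 (Z(c, x) = -(x + 6*(-5))/2 = -(x - 30)/2 = -(-30 + x)/2 = 15 - x/2)
P(n) = 1/(15 + n/2) (P(n) = 1/(n + (15 - n/2)) = 1/(15 + n/2))
m = 39/16558114 (m = 1/(424567 + 2/(30 - 4*(-4)*3)) = 1/(424567 + 2/(30 + 16*3)) = 1/(424567 + 2/(30 + 48)) = 1/(424567 + 2/78) = 1/(424567 + 2*(1/78)) = 1/(424567 + 1/39) = 1/(16558114/39) = 39/16558114 ≈ 2.3553e-6)
m - o = 39/16558114 - 1*3310 = 39/16558114 - 3310 = -54807357301/16558114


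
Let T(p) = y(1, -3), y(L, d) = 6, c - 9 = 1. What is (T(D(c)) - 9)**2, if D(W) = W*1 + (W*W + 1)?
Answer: 9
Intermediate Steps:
c = 10 (c = 9 + 1 = 10)
D(W) = 1 + W + W**2 (D(W) = W + (W**2 + 1) = W + (1 + W**2) = 1 + W + W**2)
T(p) = 6
(T(D(c)) - 9)**2 = (6 - 9)**2 = (-3)**2 = 9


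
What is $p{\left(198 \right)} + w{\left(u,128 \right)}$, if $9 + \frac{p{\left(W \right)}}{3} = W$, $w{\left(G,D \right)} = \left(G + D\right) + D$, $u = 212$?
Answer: $1035$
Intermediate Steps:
$w{\left(G,D \right)} = G + 2 D$ ($w{\left(G,D \right)} = \left(D + G\right) + D = G + 2 D$)
$p{\left(W \right)} = -27 + 3 W$
$p{\left(198 \right)} + w{\left(u,128 \right)} = \left(-27 + 3 \cdot 198\right) + \left(212 + 2 \cdot 128\right) = \left(-27 + 594\right) + \left(212 + 256\right) = 567 + 468 = 1035$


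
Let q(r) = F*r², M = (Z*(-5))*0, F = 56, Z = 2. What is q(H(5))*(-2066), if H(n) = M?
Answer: 0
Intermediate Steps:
M = 0 (M = (2*(-5))*0 = -10*0 = 0)
H(n) = 0
q(r) = 56*r²
q(H(5))*(-2066) = (56*0²)*(-2066) = (56*0)*(-2066) = 0*(-2066) = 0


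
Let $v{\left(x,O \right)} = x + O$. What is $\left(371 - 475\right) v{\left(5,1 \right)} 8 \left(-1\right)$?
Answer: $4992$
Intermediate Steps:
$v{\left(x,O \right)} = O + x$
$\left(371 - 475\right) v{\left(5,1 \right)} 8 \left(-1\right) = \left(371 - 475\right) \left(1 + 5\right) 8 \left(-1\right) = - 104 \cdot 6 \cdot 8 \left(-1\right) = - 104 \cdot 48 \left(-1\right) = \left(-104\right) \left(-48\right) = 4992$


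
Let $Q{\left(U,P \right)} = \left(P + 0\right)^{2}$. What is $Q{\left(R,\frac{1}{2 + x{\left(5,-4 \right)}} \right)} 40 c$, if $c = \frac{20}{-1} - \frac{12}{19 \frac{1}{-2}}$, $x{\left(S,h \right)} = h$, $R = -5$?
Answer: $- \frac{3560}{19} \approx -187.37$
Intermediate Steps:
$Q{\left(U,P \right)} = P^{2}$
$c = - \frac{356}{19}$ ($c = 20 \left(-1\right) - \frac{12}{19 \left(- \frac{1}{2}\right)} = -20 - \frac{12}{- \frac{19}{2}} = -20 - - \frac{24}{19} = -20 + \frac{24}{19} = - \frac{356}{19} \approx -18.737$)
$Q{\left(R,\frac{1}{2 + x{\left(5,-4 \right)}} \right)} 40 c = \left(\frac{1}{2 - 4}\right)^{2} \cdot 40 \left(- \frac{356}{19}\right) = \left(\frac{1}{-2}\right)^{2} \cdot 40 \left(- \frac{356}{19}\right) = \left(- \frac{1}{2}\right)^{2} \cdot 40 \left(- \frac{356}{19}\right) = \frac{1}{4} \cdot 40 \left(- \frac{356}{19}\right) = 10 \left(- \frac{356}{19}\right) = - \frac{3560}{19}$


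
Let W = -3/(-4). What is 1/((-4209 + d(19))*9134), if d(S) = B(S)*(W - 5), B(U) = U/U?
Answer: -2/76967651 ≈ -2.5985e-8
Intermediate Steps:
W = 3/4 (W = -3*(-1/4) = 3/4 ≈ 0.75000)
B(U) = 1
d(S) = -17/4 (d(S) = 1*(3/4 - 5) = 1*(-17/4) = -17/4)
1/((-4209 + d(19))*9134) = 1/(-4209 - 17/4*9134) = (1/9134)/(-16853/4) = -4/16853*1/9134 = -2/76967651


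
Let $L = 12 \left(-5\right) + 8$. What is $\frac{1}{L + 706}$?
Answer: $\frac{1}{654} \approx 0.0015291$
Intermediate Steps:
$L = -52$ ($L = -60 + 8 = -52$)
$\frac{1}{L + 706} = \frac{1}{-52 + 706} = \frac{1}{654}$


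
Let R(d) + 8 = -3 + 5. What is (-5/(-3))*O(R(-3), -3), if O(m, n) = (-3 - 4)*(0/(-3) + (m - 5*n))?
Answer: -105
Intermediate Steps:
R(d) = -6 (R(d) = -8 + (-3 + 5) = -8 + 2 = -6)
O(m, n) = -7*m + 35*n (O(m, n) = -7*(0*(-⅓) + (m - 5*n)) = -7*(0 + (m - 5*n)) = -7*(m - 5*n) = -7*m + 35*n)
(-5/(-3))*O(R(-3), -3) = (-5/(-3))*(-7*(-6) + 35*(-3)) = (-⅓*(-5))*(42 - 105) = (5/3)*(-63) = -105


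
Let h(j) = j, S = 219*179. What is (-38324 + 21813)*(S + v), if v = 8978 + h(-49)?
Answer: -794674430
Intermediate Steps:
S = 39201
v = 8929 (v = 8978 - 49 = 8929)
(-38324 + 21813)*(S + v) = (-38324 + 21813)*(39201 + 8929) = -16511*48130 = -794674430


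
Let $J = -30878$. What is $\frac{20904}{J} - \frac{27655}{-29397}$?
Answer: $\frac{119708101}{453860283} \approx 0.26376$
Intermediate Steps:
$\frac{20904}{J} - \frac{27655}{-29397} = \frac{20904}{-30878} - \frac{27655}{-29397} = 20904 \left(- \frac{1}{30878}\right) - - \frac{27655}{29397} = - \frac{10452}{15439} + \frac{27655}{29397} = \frac{119708101}{453860283}$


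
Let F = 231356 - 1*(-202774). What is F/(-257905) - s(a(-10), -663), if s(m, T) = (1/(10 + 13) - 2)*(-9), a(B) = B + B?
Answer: -22887303/1186363 ≈ -19.292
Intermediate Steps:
a(B) = 2*B
F = 434130 (F = 231356 + 202774 = 434130)
s(m, T) = 405/23 (s(m, T) = (1/23 - 2)*(-9) = -45/23*(-9) = 405/23)
F/(-257905) - s(a(-10), -663) = 434130/(-257905) - 1*405/23 = 434130*(-1/257905) - 405/23 = -86826/51581 - 405/23 = -22887303/1186363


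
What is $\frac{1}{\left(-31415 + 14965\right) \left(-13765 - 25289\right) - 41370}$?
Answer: $\frac{1}{642396930} \approx 1.5567 \cdot 10^{-9}$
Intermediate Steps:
$\frac{1}{\left(-31415 + 14965\right) \left(-13765 - 25289\right) - 41370} = \frac{1}{\left(-16450\right) \left(-39054\right) - 41370} = \frac{1}{642438300 - 41370} = \frac{1}{642396930}$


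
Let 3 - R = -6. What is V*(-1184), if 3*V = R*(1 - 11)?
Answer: 35520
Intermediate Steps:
R = 9 (R = 3 - 1*(-6) = 3 + 6 = 9)
V = -30 (V = (9*(1 - 11))/3 = (9*(-10))/3 = (⅓)*(-90) = -30)
V*(-1184) = -30*(-1184) = 35520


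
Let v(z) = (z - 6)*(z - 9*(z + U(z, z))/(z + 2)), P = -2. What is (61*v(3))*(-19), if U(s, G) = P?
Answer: 20862/5 ≈ 4172.4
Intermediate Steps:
U(s, G) = -2
v(z) = (-6 + z)*(z - 9*(-2 + z)/(2 + z)) (v(z) = (z - 6)*(z - 9*(z - 2)/(z + 2)) = (-6 + z)*(z - 9*(-2 + z)/(2 + z)))
(61*v(3))*(-19) = (61*((-108 + 3³ - 13*3² + 60*3)/(2 + 3)))*(-19) = (61*((-108 + 27 - 13*9 + 180)/5))*(-19) = (61*((-108 + 27 - 117 + 180)/5))*(-19) = (61*((⅕)*(-18)))*(-19) = (61*(-18/5))*(-19) = -1098/5*(-19) = 20862/5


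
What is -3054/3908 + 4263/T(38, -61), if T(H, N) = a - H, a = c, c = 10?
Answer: -598047/3908 ≈ -153.03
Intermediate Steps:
a = 10
T(H, N) = 10 - H
-3054/3908 + 4263/T(38, -61) = -3054/3908 + 4263/(10 - 1*38) = -3054*1/3908 + 4263/(10 - 38) = -1527/1954 + 4263/(-28) = -1527/1954 + 4263*(-1/28) = -1527/1954 - 609/4 = -598047/3908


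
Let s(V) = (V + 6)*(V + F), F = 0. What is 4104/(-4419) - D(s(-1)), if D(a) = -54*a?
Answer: -133026/491 ≈ -270.93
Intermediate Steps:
s(V) = V*(6 + V) (s(V) = (V + 6)*(V + 0) = (6 + V)*V = V*(6 + V))
4104/(-4419) - D(s(-1)) = 4104/(-4419) - (-54)*(-(6 - 1)) = 4104*(-1/4419) - (-54)*(-1*5) = -456/491 - (-54)*(-5) = -456/491 - 1*270 = -456/491 - 270 = -133026/491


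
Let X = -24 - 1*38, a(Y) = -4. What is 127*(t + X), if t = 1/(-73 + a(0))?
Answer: -606425/77 ≈ -7875.6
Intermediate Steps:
X = -62 (X = -24 - 38 = -62)
t = -1/77 (t = 1/(-73 - 4) = 1/(-77) = -1/77 ≈ -0.012987)
127*(t + X) = 127*(-1/77 - 62) = 127*(-4775/77) = -606425/77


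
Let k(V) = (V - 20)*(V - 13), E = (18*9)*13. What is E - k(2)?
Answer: 1908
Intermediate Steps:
E = 2106 (E = 162*13 = 2106)
k(V) = (-20 + V)*(-13 + V)
E - k(2) = 2106 - (260 + 2² - 33*2) = 2106 - (260 + 4 - 66) = 2106 - 1*198 = 2106 - 198 = 1908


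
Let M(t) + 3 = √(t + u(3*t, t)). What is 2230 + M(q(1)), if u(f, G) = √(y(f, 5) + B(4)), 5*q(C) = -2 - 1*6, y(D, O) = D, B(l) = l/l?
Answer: 2227 + √(-40 + 5*I*√95)/5 ≈ 2227.7 + 1.4356*I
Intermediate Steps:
B(l) = 1
q(C) = -8/5 (q(C) = (-2 - 1*6)/5 = (-2 - 6)/5 = (⅕)*(-8) = -8/5)
u(f, G) = √(1 + f) (u(f, G) = √(f + 1) = √(1 + f))
M(t) = -3 + √(t + √(1 + 3*t))
2230 + M(q(1)) = 2230 + (-3 + √(-8/5 + √(1 + 3*(-8/5)))) = 2230 + (-3 + √(-8/5 + √(1 - 24/5))) = 2230 + (-3 + √(-8/5 + √(-19/5))) = 2230 + (-3 + √(-8/5 + I*√95/5)) = 2227 + √(-8/5 + I*√95/5)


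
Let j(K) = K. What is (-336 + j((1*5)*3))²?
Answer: 103041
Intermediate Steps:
(-336 + j((1*5)*3))² = (-336 + (1*5)*3)² = (-336 + 5*3)² = (-336 + 15)² = (-321)² = 103041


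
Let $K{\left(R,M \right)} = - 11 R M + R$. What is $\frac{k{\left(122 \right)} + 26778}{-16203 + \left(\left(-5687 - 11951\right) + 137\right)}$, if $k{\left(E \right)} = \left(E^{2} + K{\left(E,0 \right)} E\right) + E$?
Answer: $- \frac{14167}{8426} \approx -1.6813$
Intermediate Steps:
$K{\left(R,M \right)} = R - 11 M R$ ($K{\left(R,M \right)} = - 11 M R + R = R - 11 M R$)
$k{\left(E \right)} = E + 2 E^{2}$ ($k{\left(E \right)} = \left(E^{2} + E \left(1 - 0\right) E\right) + E = \left(E^{2} + E \left(1 + 0\right) E\right) + E = \left(E^{2} + E 1 E\right) + E = \left(E^{2} + E E\right) + E = \left(E^{2} + E^{2}\right) + E = 2 E^{2} + E = E + 2 E^{2}$)
$\frac{k{\left(122 \right)} + 26778}{-16203 + \left(\left(-5687 - 11951\right) + 137\right)} = \frac{122 \left(1 + 2 \cdot 122\right) + 26778}{-16203 + \left(\left(-5687 - 11951\right) + 137\right)} = \frac{122 \left(1 + 244\right) + 26778}{-16203 + \left(-17638 + 137\right)} = \frac{122 \cdot 245 + 26778}{-16203 - 17501} = \frac{29890 + 26778}{-33704} = 56668 \left(- \frac{1}{33704}\right) = - \frac{14167}{8426}$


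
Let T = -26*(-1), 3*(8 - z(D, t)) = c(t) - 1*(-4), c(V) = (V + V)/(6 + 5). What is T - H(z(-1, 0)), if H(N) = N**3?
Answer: -7298/27 ≈ -270.30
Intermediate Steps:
c(V) = 2*V/11 (c(V) = (2*V)/11 = (2*V)*(1/11) = 2*V/11)
z(D, t) = 20/3 - 2*t/33 (z(D, t) = 8 - (2*t/11 - 1*(-4))/3 = 8 - (2*t/11 + 4)/3 = 8 - (4 + 2*t/11)/3 = 8 + (-4/3 - 2*t/33) = 20/3 - 2*t/33)
T = 26
T - H(z(-1, 0)) = 26 - (20/3 - 2/33*0)**3 = 26 - (20/3 + 0)**3 = 26 - (20/3)**3 = 26 - 1*8000/27 = 26 - 8000/27 = -7298/27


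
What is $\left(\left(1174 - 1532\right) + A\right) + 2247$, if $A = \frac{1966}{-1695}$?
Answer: $\frac{3199889}{1695} \approx 1887.8$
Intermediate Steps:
$A = - \frac{1966}{1695}$ ($A = 1966 \left(- \frac{1}{1695}\right) = - \frac{1966}{1695} \approx -1.1599$)
$\left(\left(1174 - 1532\right) + A\right) + 2247 = \left(\left(1174 - 1532\right) - \frac{1966}{1695}\right) + 2247 = \left(-358 - \frac{1966}{1695}\right) + 2247 = - \frac{608776}{1695} + 2247 = \frac{3199889}{1695}$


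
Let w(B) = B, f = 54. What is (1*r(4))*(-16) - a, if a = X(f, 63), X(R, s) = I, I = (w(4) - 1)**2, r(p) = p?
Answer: -73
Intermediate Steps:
I = 9 (I = (4 - 1)**2 = 3**2 = 9)
X(R, s) = 9
a = 9
(1*r(4))*(-16) - a = (1*4)*(-16) - 1*9 = 4*(-16) - 9 = -64 - 9 = -73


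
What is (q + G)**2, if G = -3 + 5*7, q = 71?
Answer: 10609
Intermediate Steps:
G = 32 (G = -3 + 35 = 32)
(q + G)**2 = (71 + 32)**2 = 103**2 = 10609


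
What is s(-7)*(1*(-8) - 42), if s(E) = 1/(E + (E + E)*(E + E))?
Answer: -50/189 ≈ -0.26455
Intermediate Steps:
s(E) = 1/(E + 4*E²) (s(E) = 1/(E + (2*E)*(2*E)) = 1/(E + 4*E²))
s(-7)*(1*(-8) - 42) = (1/((-7)*(1 + 4*(-7))))*(1*(-8) - 42) = (-1/(7*(1 - 28)))*(-8 - 42) = -⅐/(-27)*(-50) = -⅐*(-1/27)*(-50) = (1/189)*(-50) = -50/189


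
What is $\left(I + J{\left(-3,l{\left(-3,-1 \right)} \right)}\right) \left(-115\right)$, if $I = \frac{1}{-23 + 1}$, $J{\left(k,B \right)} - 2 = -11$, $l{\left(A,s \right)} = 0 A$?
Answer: $\frac{22885}{22} \approx 1040.2$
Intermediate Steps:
$l{\left(A,s \right)} = 0$
$J{\left(k,B \right)} = -9$ ($J{\left(k,B \right)} = 2 - 11 = -9$)
$I = - \frac{1}{22}$ ($I = \frac{1}{-22} = - \frac{1}{22} \approx -0.045455$)
$\left(I + J{\left(-3,l{\left(-3,-1 \right)} \right)}\right) \left(-115\right) = \left(- \frac{1}{22} - 9\right) \left(-115\right) = \left(- \frac{199}{22}\right) \left(-115\right) = \frac{22885}{22}$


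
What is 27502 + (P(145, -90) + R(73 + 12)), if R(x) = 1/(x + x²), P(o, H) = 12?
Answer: 201127341/7310 ≈ 27514.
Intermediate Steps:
27502 + (P(145, -90) + R(73 + 12)) = 27502 + (12 + 1/((73 + 12)*(1 + (73 + 12)))) = 27502 + (12 + 1/(85*(1 + 85))) = 27502 + (12 + (1/85)/86) = 27502 + (12 + (1/85)*(1/86)) = 27502 + (12 + 1/7310) = 27502 + 87721/7310 = 201127341/7310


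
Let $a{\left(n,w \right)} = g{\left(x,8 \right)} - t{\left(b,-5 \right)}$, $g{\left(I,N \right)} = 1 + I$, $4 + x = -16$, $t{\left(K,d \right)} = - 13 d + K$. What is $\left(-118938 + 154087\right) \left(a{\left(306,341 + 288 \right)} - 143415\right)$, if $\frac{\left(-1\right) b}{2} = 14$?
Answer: $-5042862179$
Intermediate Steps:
$b = -28$ ($b = \left(-2\right) 14 = -28$)
$t{\left(K,d \right)} = K - 13 d$
$x = -20$ ($x = -4 - 16 = -20$)
$a{\left(n,w \right)} = -56$ ($a{\left(n,w \right)} = \left(1 - 20\right) - \left(-28 - -65\right) = -19 - \left(-28 + 65\right) = -19 - 37 = -56$)
$\left(-118938 + 154087\right) \left(a{\left(306,341 + 288 \right)} - 143415\right) = \left(-118938 + 154087\right) \left(-56 - 143415\right) = 35149 \left(-143471\right) = -5042862179$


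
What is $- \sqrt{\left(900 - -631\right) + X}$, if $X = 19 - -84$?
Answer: $- \sqrt{1634} \approx -40.423$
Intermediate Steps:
$X = 103$ ($X = 19 + 84 = 103$)
$- \sqrt{\left(900 - -631\right) + X} = - \sqrt{\left(900 - -631\right) + 103} = - \sqrt{\left(900 + 631\right) + 103} = - \sqrt{1531 + 103} = - \sqrt{1634}$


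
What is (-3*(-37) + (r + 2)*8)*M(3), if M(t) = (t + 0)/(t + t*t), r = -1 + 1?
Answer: 127/4 ≈ 31.750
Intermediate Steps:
r = 0
M(t) = t/(t + t**2)
(-3*(-37) + (r + 2)*8)*M(3) = (-3*(-37) + (0 + 2)*8)/(1 + 3) = (111 + 2*8)/4 = (111 + 16)*(1/4) = 127*(1/4) = 127/4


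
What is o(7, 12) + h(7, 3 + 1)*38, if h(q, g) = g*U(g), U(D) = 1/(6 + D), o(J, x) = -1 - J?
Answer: 36/5 ≈ 7.2000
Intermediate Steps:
h(q, g) = g/(6 + g)
o(7, 12) + h(7, 3 + 1)*38 = (-1 - 1*7) + ((3 + 1)/(6 + (3 + 1)))*38 = (-1 - 7) + (4/(6 + 4))*38 = -8 + (4/10)*38 = -8 + (4*(⅒))*38 = -8 + (⅖)*38 = -8 + 76/5 = 36/5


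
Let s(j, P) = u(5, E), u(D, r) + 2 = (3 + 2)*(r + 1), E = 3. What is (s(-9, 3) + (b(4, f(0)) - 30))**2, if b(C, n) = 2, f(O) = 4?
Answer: 100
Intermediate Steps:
u(D, r) = 3 + 5*r (u(D, r) = -2 + (3 + 2)*(r + 1) = -2 + 5*(1 + r) = -2 + (5 + 5*r) = 3 + 5*r)
s(j, P) = 18 (s(j, P) = 3 + 5*3 = 3 + 15 = 18)
(s(-9, 3) + (b(4, f(0)) - 30))**2 = (18 + (2 - 30))**2 = (18 - 28)**2 = (-10)**2 = 100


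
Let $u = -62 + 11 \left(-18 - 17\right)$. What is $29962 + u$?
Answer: $29515$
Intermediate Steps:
$u = -447$ ($u = -62 + 11 \left(-35\right) = -62 - 385 = -447$)
$29962 + u = 29962 - 447 = 29515$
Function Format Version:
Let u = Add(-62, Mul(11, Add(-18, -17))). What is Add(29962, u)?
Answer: 29515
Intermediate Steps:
u = -447 (u = Add(-62, Mul(11, -35)) = Add(-62, -385) = -447)
Add(29962, u) = Add(29962, -447) = 29515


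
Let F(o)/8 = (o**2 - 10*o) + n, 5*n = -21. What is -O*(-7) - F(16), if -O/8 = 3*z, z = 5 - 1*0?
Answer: -7872/5 ≈ -1574.4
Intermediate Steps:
n = -21/5 (n = (1/5)*(-21) = -21/5 ≈ -4.2000)
z = 5 (z = 5 + 0 = 5)
F(o) = -168/5 - 80*o + 8*o**2 (F(o) = 8*((o**2 - 10*o) - 21/5) = 8*(-21/5 + o**2 - 10*o) = -168/5 - 80*o + 8*o**2)
O = -120 (O = -24*5 = -8*15 = -120)
-O*(-7) - F(16) = -1*(-120)*(-7) - (-168/5 - 80*16 + 8*16**2) = 120*(-7) - (-168/5 - 1280 + 8*256) = -840 - (-168/5 - 1280 + 2048) = -840 - 1*3672/5 = -840 - 3672/5 = -7872/5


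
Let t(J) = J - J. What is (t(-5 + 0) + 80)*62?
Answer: 4960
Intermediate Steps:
t(J) = 0
(t(-5 + 0) + 80)*62 = (0 + 80)*62 = 80*62 = 4960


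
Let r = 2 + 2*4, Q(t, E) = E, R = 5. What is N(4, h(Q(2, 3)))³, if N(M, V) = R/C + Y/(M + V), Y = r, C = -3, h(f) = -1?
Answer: 125/27 ≈ 4.6296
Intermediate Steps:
r = 10 (r = 2 + 8 = 10)
Y = 10
N(M, V) = -5/3 + 10/(M + V) (N(M, V) = 5/(-3) + 10/(M + V) = 5*(-⅓) + 10/(M + V) = -5/3 + 10/(M + V))
N(4, h(Q(2, 3)))³ = (5*(6 - 1*4 - 1*(-1))/(3*(4 - 1)))³ = ((5/3)*(6 - 4 + 1)/3)³ = ((5/3)*(⅓)*3)³ = (5/3)³ = 125/27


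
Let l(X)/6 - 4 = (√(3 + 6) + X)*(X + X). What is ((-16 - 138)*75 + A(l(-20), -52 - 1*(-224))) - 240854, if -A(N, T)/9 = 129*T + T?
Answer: -453644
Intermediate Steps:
l(X) = 24 + 12*X*(3 + X) (l(X) = 24 + 6*((√(3 + 6) + X)*(X + X)) = 24 + 6*((√9 + X)*(2*X)) = 24 + 6*((3 + X)*(2*X)) = 24 + 6*(2*X*(3 + X)) = 24 + 12*X*(3 + X))
A(N, T) = -1170*T (A(N, T) = -9*(129*T + T) = -1170*T)
((-16 - 138)*75 + A(l(-20), -52 - 1*(-224))) - 240854 = ((-16 - 138)*75 - 1170*(-52 - 1*(-224))) - 240854 = (-154*75 - 1170*(-52 + 224)) - 240854 = (-11550 - 1170*172) - 240854 = (-11550 - 201240) - 240854 = -212790 - 240854 = -453644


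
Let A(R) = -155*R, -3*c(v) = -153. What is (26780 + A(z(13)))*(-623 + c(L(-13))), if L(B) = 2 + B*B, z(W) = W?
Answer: -14165580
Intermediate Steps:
L(B) = 2 + B**2
c(v) = 51 (c(v) = -1/3*(-153) = 51)
(26780 + A(z(13)))*(-623 + c(L(-13))) = (26780 - 155*13)*(-623 + 51) = (26780 - 2015)*(-572) = 24765*(-572) = -14165580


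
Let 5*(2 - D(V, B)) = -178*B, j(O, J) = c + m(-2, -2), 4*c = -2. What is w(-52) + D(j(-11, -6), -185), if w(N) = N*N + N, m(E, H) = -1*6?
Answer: -3932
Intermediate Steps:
c = -½ (c = (¼)*(-2) = -½ ≈ -0.50000)
m(E, H) = -6
j(O, J) = -13/2 (j(O, J) = -½ - 6 = -13/2)
D(V, B) = 2 + 178*B/5 (D(V, B) = 2 - (-178)*B/5 = 2 + 178*B/5)
w(N) = N + N² (w(N) = N² + N = N + N²)
w(-52) + D(j(-11, -6), -185) = -52*(1 - 52) + (2 + (178/5)*(-185)) = -52*(-51) + (2 - 6586) = 2652 - 6584 = -3932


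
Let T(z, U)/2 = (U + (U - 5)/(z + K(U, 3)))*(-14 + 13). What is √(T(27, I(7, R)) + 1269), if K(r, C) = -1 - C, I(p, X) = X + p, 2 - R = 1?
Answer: √662699/23 ≈ 35.394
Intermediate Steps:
R = 1 (R = 2 - 1*1 = 2 - 1 = 1)
T(z, U) = -2*U - 2*(-5 + U)/(-4 + z) (T(z, U) = 2*((U + (U - 5)/(z + (-1 - 1*3)))*(-14 + 13)) = 2*((U + (-5 + U)/(z + (-1 - 3)))*(-1)) = 2*((U + (-5 + U)/(z - 4))*(-1)) = 2*((U + (-5 + U)/(-4 + z))*(-1)) = 2*(-U - (-5 + U)/(-4 + z)) = -2*U - 2*(-5 + U)/(-4 + z))
√(T(27, I(7, R)) + 1269) = √(2*(5 + 3*(1 + 7) - 1*(1 + 7)*27)/(-4 + 27) + 1269) = √(2*(5 + 3*8 - 1*8*27)/23 + 1269) = √(2*(1/23)*(5 + 24 - 216) + 1269) = √(2*(1/23)*(-187) + 1269) = √(-374/23 + 1269) = √(28813/23) = √662699/23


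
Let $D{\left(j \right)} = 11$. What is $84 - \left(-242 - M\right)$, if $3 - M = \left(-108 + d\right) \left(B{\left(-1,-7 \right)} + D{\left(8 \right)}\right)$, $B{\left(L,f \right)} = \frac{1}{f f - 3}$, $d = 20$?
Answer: $\frac{29875}{23} \approx 1298.9$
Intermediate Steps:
$B{\left(L,f \right)} = \frac{1}{-3 + f^{2}}$ ($B{\left(L,f \right)} = \frac{1}{f^{2} - 3} = \frac{1}{-3 + f^{2}}$)
$M = \frac{22377}{23}$ ($M = 3 - \left(-108 + 20\right) \left(\frac{1}{-3 + \left(-7\right)^{2}} + 11\right) = 3 - - 88 \left(\frac{1}{-3 + 49} + 11\right) = 3 - - 88 \left(\frac{1}{46} + 11\right) = 3 - \left(-88\right) \frac{507}{46} = 3 - - \frac{22308}{23} = 3 + \frac{22308}{23} = \frac{22377}{23} \approx 972.91$)
$84 - \left(-242 - M\right) = 84 - \left(-242 - \frac{22377}{23}\right) = 84 - - \frac{27943}{23} = 84 + \frac{27943}{23} = \frac{29875}{23}$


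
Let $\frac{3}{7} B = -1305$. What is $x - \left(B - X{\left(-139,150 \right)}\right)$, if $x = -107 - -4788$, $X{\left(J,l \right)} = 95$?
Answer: $7821$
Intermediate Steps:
$B = -3045$ ($B = \frac{7}{3} \left(-1305\right) = -3045$)
$x = 4681$ ($x = -107 + 4788 = 4681$)
$x - \left(B - X{\left(-139,150 \right)}\right) = 4681 + \left(95 - -3045\right) = 4681 + \left(95 + 3045\right) = 4681 + 3140 = 7821$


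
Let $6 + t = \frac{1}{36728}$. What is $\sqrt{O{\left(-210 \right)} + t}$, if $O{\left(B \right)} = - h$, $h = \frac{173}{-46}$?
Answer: $\frac{i \sqrt{399451772234}}{422372} \approx 1.4964 i$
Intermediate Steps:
$h = - \frac{173}{46}$ ($h = 173 \left(- \frac{1}{46}\right) = - \frac{173}{46} \approx -3.7609$)
$t = - \frac{220367}{36728}$ ($t = -6 + \frac{1}{36728} = - \frac{220367}{36728} \approx -6.0$)
$O{\left(B \right)} = \frac{173}{46}$ ($O{\left(B \right)} = \left(-1\right) \left(- \frac{173}{46}\right) = \frac{173}{46}$)
$\sqrt{O{\left(-210 \right)} + t} = \sqrt{\frac{173}{46} - \frac{220367}{36728}} = \sqrt{- \frac{1891469}{844744}} = \frac{i \sqrt{399451772234}}{422372}$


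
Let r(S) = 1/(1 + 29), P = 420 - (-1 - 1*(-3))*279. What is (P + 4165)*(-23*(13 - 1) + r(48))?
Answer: -33339533/30 ≈ -1.1113e+6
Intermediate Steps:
P = -138 (P = 420 - (-1 + 3)*279 = 420 - 2*279 = 420 - 1*558 = 420 - 558 = -138)
r(S) = 1/30
(P + 4165)*(-23*(13 - 1) + r(48)) = (-138 + 4165)*(-23*(13 - 1) + 1/30) = 4027*(-23*12 + 1/30) = 4027*(-276 + 1/30) = 4027*(-8279/30) = -33339533/30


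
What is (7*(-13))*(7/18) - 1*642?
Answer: -12193/18 ≈ -677.39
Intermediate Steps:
(7*(-13))*(7/18) - 1*642 = -637/18 - 642 = -12193/18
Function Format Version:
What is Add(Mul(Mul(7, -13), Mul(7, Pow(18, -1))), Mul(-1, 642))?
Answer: Rational(-12193, 18) ≈ -677.39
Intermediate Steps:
Add(Mul(Mul(7, -13), Mul(7, Pow(18, -1))), Mul(-1, 642)) = Add(Mul(-91, Mul(7, Rational(1, 18))), -642) = Add(Mul(-91, Rational(7, 18)), -642) = Add(Rational(-637, 18), -642) = Rational(-12193, 18)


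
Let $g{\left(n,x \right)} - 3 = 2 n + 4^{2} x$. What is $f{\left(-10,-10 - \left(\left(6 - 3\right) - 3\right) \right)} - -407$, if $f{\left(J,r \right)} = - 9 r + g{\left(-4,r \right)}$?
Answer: $332$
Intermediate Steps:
$g{\left(n,x \right)} = 3 + 2 n + 16 x$ ($g{\left(n,x \right)} = 3 + \left(2 n + 4^{2} x\right) = 3 + \left(2 n + 16 x\right) = 3 + 2 n + 16 x$)
$f{\left(J,r \right)} = -5 + 7 r$ ($f{\left(J,r \right)} = - 9 r + \left(3 + 2 \left(-4\right) + 16 r\right) = - 9 r + \left(3 - 8 + 16 r\right) = - 9 r + \left(-5 + 16 r\right) = -5 + 7 r$)
$f{\left(-10,-10 - \left(\left(6 - 3\right) - 3\right) \right)} - -407 = \left(-5 + 7 \left(-10 - \left(\left(6 - 3\right) - 3\right)\right)\right) - -407 = \left(-5 + 7 \left(-10 - \left(3 - 3\right)\right)\right) + 407 = \left(-5 + 7 \left(-10 - 0\right)\right) + 407 = \left(-5 + 7 \left(-10 + 0\right)\right) + 407 = \left(-5 + 7 \left(-10\right)\right) + 407 = \left(-5 - 70\right) + 407 = -75 + 407 = 332$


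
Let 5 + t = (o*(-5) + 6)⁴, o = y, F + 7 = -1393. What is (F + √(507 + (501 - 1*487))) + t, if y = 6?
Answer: 330371 + √521 ≈ 3.3039e+5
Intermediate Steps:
F = -1400 (F = -7 - 1393 = -1400)
o = 6
t = 331771 (t = -5 + (6*(-5) + 6)⁴ = -5 + (-30 + 6)⁴ = -5 + (-24)⁴ = -5 + 331776 = 331771)
(F + √(507 + (501 - 1*487))) + t = (-1400 + √(507 + (501 - 1*487))) + 331771 = (-1400 + √(507 + (501 - 487))) + 331771 = (-1400 + √(507 + 14)) + 331771 = (-1400 + √521) + 331771 = 330371 + √521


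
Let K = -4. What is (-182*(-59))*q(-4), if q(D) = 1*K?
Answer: -42952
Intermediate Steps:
q(D) = -4 (q(D) = 1*(-4) = -4)
(-182*(-59))*q(-4) = -182*(-59)*(-4) = 10738*(-4) = -42952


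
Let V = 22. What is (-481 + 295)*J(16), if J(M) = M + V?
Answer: -7068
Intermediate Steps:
J(M) = 22 + M (J(M) = M + 22 = 22 + M)
(-481 + 295)*J(16) = (-481 + 295)*(22 + 16) = -186*38 = -7068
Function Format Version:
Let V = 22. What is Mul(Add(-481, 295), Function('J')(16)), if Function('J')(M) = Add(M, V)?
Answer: -7068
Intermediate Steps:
Function('J')(M) = Add(22, M) (Function('J')(M) = Add(M, 22) = Add(22, M))
Mul(Add(-481, 295), Function('J')(16)) = Mul(Add(-481, 295), Add(22, 16)) = Mul(-186, 38) = -7068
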